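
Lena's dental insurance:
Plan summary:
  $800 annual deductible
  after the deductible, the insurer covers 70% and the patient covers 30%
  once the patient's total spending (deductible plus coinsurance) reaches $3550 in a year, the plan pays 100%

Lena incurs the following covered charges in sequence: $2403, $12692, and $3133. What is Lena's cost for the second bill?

Claim 1 — $2403: $800 to deductible, leaving $1603; 30% of $1603 = $480.90. Patient pays $1280.90; OOP now $1280.90.
Claim 2 — $12692: deductible met; 30% of $12692 = $3807.60. Adding that to $1280.90 gives $5088.50, past the $3550 cap; patient pays only $3550 − $1280.90 = $2269.10.

$2269.10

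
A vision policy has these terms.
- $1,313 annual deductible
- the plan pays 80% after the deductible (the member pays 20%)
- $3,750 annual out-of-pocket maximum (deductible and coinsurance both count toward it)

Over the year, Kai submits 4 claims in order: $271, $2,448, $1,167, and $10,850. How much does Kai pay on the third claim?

#1 ($271): entire amount goes to the deductible. Cost to member: $271. OOP to date $271.
#2 ($2,448): deductible takes $1,042, $1,406 remains; member's 20% is $281.20. Member owes $1,323.20 (running OOP $1,594.20).
#3 ($1,167): 20% coinsurance on $1,167 = $233.40. Cost to member: $233.40. OOP to date $1,827.60.

$233.40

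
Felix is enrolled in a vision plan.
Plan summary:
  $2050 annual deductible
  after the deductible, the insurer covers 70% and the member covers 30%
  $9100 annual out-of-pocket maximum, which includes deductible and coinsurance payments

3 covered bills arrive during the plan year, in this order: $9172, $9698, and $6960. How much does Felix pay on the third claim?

$2004

Bill 1, $9172: $2050 to deductible, leaving $7122; 30% of $7122 = $2136.60. Cost to member: $4186.60. OOP to date $4186.60.
Bill 2, $9698: deductible met; 30% of $9698 = $2909.40. Member pays $2909.40; OOP now $7096.
Bill 3, $6960: deductible already satisfied, so member's share is 30% × $6960 = $2088. OOP would hit $9184 > $9100, so the cap limits the member to $9100 − $7096 = $2004.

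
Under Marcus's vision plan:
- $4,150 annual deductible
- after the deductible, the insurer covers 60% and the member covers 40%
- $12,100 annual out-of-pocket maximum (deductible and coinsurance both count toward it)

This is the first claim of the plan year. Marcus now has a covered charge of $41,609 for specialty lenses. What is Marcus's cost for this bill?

The full $4,150 deductible is still open; $4,150 of this bill applies to it.
That leaves $41,609 − $4,150 = $37,459 for coinsurance.
Coinsurance: $37,459 × 40% = $14,983.60.
That puts the member's cost at $4,150 + $14,983.60 = $19,133.60 before any cap.
Adding $19,133.60 to the $0 already spent would give $19,133.60, which exceeds the $12,100 cap; the member pays just $12,100 − $0 = $12,100.

$12,100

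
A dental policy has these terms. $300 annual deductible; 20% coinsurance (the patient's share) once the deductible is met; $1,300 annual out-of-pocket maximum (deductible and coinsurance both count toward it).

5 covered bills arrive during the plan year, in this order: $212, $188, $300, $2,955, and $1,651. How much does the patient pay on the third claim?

$60

#1 ($212): fully absorbed by the deductible. Patient owes $212 (running OOP $212).
#2 ($188): deductible takes $88, $100 remains; coinsurance $100 × 20% = $20. Patient pays $108; OOP now $320.
#3 ($300): 20% coinsurance on $300 = $60. Cost to patient: $60. OOP to date $380.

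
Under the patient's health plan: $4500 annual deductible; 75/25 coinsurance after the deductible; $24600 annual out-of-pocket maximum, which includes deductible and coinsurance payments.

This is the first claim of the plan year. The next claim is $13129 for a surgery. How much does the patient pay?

Deductible not yet touched, so the first $4500 of the bill goes to the deductible.
That leaves $13129 − $4500 = $8629 for coinsurance.
Coinsurance: $8629 × 25% = $2157.25.
That puts the patient's cost at $4500 + $2157.25 = $6657.25 before any cap.
Year-to-date out-of-pocket becomes $0 + $6657.25 = $6657.25, still under the $24600 maximum, so no cap applies.

$6657.25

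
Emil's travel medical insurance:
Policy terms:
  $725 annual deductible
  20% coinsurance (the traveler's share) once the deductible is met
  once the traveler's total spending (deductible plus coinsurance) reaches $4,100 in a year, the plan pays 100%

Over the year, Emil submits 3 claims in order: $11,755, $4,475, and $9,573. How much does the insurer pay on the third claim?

$9,299

Bill 1, $11,755: deductible takes $725, $11,030 remains; 20% of $11,030 = $2,206. Traveler pays $2,931; OOP now $2,931. Insurer: $11,755 − $2,931 = $8,824.
Bill 2, $4,475: deductible already satisfied, so traveler's share is 20% × $4,475 = $895. Traveler owes $895 (running OOP $3,826). Insurer: $4,475 − $895 = $3,580.
Bill 3, $9,573: deductible met; 20% of $9,573 = $1,914.60. Adding that to $3,826 gives $5,740.60, past the $4,100 cap; traveler pays only $4,100 − $3,826 = $274. Plan pays $9,573 − $274 = $9,299.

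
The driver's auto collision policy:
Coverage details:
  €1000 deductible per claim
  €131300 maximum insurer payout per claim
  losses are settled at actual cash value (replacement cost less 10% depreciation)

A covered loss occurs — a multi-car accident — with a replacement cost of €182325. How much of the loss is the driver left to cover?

€51025

At 10% depreciation, ACV = €182325 − €18232.50 = €164092.50.
After the deductible, €164092.50 − €1000 = €163092.50 remains.
Since €163092.50 > €131300, the payout is capped at €131300.
The driver bears the rest of the original loss: €182325 − €131300 = €51025.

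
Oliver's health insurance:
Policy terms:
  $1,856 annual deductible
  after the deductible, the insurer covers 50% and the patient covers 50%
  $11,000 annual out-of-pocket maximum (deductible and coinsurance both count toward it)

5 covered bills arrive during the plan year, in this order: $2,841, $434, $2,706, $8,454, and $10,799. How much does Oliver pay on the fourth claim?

Bill 1, $2,841: deductible takes $1,856, $985 remains; 50% of $985 = $492.50. Patient pays $2,348.50; OOP now $2,348.50.
Bill 2, $434: deductible already satisfied, so patient's share is 50% × $434 = $217. Patient pays $217; OOP now $2,565.50.
Bill 3, $2,706: 50% coinsurance on $2,706 = $1,353. Patient pays $1,353; OOP now $3,918.50.
Bill 4, $8,454: deductible already satisfied, so patient's share is 50% × $8,454 = $4,227. Cost to patient: $4,227. OOP to date $8,145.50.

$4,227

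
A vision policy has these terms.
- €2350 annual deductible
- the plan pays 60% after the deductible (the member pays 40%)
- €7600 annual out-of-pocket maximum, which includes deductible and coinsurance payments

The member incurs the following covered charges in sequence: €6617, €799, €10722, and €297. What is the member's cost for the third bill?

#1 (€6617): €2350 to deductible, leaving €4267; 40% of €4267 = €1706.80. Member pays €4056.80; OOP now €4056.80.
#2 (€799): deductible already satisfied, so member's share is 40% × €799 = €319.60. Member pays €319.60; OOP now €4376.40.
#3 (€10722): deductible met; 40% of €10722 = €4288.80. Adding that to €4376.40 gives €8665.20, past the €7600 cap; member pays only €7600 − €4376.40 = €3223.60.

€3223.60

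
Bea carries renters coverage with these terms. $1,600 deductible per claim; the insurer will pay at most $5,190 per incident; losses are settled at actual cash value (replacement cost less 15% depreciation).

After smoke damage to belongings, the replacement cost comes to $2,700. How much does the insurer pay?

$695

Actual cash value after 15% depreciation: $2,700 × 85% = $2,295.
Subtract the deductible: $2,295 − $1,600 = $695.
$695 ≤ $5,190, so the limit doesn't bind; insurer pays $695.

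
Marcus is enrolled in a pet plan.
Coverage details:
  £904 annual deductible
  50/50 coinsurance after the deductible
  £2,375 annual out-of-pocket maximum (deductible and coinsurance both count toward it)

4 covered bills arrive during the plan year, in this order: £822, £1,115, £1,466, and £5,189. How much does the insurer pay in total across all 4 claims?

Claim 1 (£822): fully absorbed by the deductible. Cost to owner: £822. OOP to date £822. Insurer: £822 − £822 = £0.
Claim 2 (£1,115): £82 finishes the deductible; £1,033 goes to coinsurance; coinsurance £1,033 × 50% = £516.50. Cost to owner: £598.50. OOP to date £1,420.50. Insurer: £1,115 − £598.50 = £516.50.
Claim 3 (£1,466): 50% coinsurance on £1,466 = £733. Cost to owner: £733. OOP to date £2,153.50. Plan pays £1,466 − £733 = £733.
Claim 4 (£5,189): deductible met; 50% of £5,189 = £2,594.50. That would push OOP to £4,748, over the £2,375 cap, so owner pays £2,375 − £2,153.50 = £221.50. Insurer: £5,189 − £221.50 = £4,967.50.
Insurer total: £0 + £516.50 + £733 + £4,967.50 = £6,217.

£6,217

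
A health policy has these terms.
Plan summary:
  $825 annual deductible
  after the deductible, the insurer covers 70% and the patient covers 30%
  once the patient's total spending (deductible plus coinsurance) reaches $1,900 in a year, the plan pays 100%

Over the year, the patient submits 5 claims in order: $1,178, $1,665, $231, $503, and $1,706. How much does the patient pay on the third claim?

$69.30

#1 ($1,178): $825 finishes the deductible; $353 goes to coinsurance; 30% of $353 = $105.90. Patient owes $930.90 (running OOP $930.90).
#2 ($1,665): deductible already satisfied, so patient's share is 30% × $1,665 = $499.50. Patient pays $499.50; OOP now $1,430.40.
#3 ($231): 30% coinsurance on $231 = $69.30. Patient pays $69.30; OOP now $1,499.70.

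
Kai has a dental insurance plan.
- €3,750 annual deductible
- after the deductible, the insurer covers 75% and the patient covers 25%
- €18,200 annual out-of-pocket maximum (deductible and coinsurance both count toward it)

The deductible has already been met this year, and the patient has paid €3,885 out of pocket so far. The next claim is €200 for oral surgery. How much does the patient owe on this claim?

The deductible is already satisfied, so the full bill goes to coinsurance.
Patient's 25% share of €200 is €50.
Total out-of-pocket so far would be €3,885 + €50 = €3,935, below the €18,200 cap — no reduction.

€50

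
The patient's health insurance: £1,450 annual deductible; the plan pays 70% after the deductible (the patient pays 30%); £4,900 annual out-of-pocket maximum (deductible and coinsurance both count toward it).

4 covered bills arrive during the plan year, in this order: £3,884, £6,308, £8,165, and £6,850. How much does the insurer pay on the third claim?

Bill 1, £3,884: deductible takes £1,450, £2,434 remains; coinsurance £2,434 × 30% = £730.20. Patient owes £2,180.20 (running OOP £2,180.20). Insurer: £3,884 − £2,180.20 = £1,703.80.
Bill 2, £6,308: deductible met; 30% of £6,308 = £1,892.40. Patient owes £1,892.40 (running OOP £4,072.60). Plan pays £6,308 − £1,892.40 = £4,415.60.
Bill 3, £8,165: 30% coinsurance on £8,165 = £2,449.50. Adding that to £4,072.60 gives £6,522.10, past the £4,900 cap; patient pays only £4,900 − £4,072.60 = £827.40. Insurer: £8,165 − £827.40 = £7,337.60.

£7,337.60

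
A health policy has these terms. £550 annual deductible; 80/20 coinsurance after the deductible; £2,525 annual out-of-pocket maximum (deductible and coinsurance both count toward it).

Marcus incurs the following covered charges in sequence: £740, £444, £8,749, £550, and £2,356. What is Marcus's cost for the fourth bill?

Claim 1 — £740: £550 finishes the deductible; £190 goes to coinsurance; coinsurance £190 × 20% = £38. Patient owes £588 (running OOP £588).
Claim 2 — £444: deductible met; 20% of £444 = £88.80. Patient pays £88.80; OOP now £676.80.
Claim 3 — £8,749: 20% coinsurance on £8,749 = £1,749.80. Patient owes £1,749.80 (running OOP £2,426.60).
Claim 4 — £550: deductible already satisfied, so patient's share is 20% × £550 = £110. OOP would hit £2,536.60 > £2,525, so the cap limits the patient to £2,525 − £2,426.60 = £98.40.

£98.40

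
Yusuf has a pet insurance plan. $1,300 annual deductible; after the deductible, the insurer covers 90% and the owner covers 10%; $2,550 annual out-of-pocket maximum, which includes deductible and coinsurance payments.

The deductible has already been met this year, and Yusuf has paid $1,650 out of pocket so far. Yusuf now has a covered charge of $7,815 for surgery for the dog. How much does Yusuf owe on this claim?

The deductible is already satisfied, so the full bill goes to coinsurance.
10% of $7,815 = $781.50 falls to the owner.
Year-to-date out-of-pocket becomes $1,650 + $781.50 = $2,431.50, still under the $2,550 maximum, so no cap applies.

$781.50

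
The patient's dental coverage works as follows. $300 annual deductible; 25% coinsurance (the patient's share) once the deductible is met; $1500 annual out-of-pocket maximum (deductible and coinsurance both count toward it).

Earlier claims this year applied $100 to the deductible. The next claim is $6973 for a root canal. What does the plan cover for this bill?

$5573

Deductible still to meet: $300 − $100 = $200.
That leaves $6973 − $200 = $6773 for coinsurance.
Patient's 25% share of $6773 is $1693.25.
That puts the patient's cost at $200 + $1693.25 = $1893.25 before any cap.
Adding $1893.25 to the $100 already spent would give $1993.25, which exceeds the $1500 cap; the patient pays just $1500 − $100 = $1400.
The insurer covers the remainder: $6973 − $1400 = $5573.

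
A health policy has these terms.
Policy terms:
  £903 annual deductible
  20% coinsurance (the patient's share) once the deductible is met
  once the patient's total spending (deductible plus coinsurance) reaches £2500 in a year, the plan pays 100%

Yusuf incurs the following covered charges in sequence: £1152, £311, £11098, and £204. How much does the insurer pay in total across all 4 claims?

Bill 1, £1152: £903 to deductible, leaving £249; patient's 20% is £49.80. Patient pays £952.80; OOP now £952.80. Insurer: £1152 − £952.80 = £199.20.
Bill 2, £311: deductible already satisfied, so patient's share is 20% × £311 = £62.20. Patient owes £62.20 (running OOP £1015). Insurer: £311 − £62.20 = £248.80.
Bill 3, £11098: deductible met; 20% of £11098 = £2219.60. Adding that to £1015 gives £3234.60, past the £2500 cap; patient pays only £2500 − £1015 = £1485. Insurer: £11098 − £1485 = £9613.
Bill 4, £204: 20% coinsurance on £204 = £40.80. Adding that to £2500 gives £2540.80, past the £2500 cap; patient pays only £2500 − £2500 = £0. Plan pays £204 − £0 = £204.
Insurer total: £199.20 + £248.80 + £9613 + £204 = £10265.

£10265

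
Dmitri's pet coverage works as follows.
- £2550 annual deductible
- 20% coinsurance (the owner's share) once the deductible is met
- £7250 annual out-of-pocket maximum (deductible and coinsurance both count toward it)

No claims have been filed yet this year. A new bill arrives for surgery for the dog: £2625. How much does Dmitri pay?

Nothing has been paid toward the £2550 deductible, so the first £2550 of this charge is applied there.
After the £2550 deductible portion, £2625 − £2550 = £75 is subject to coinsurance.
Owner's 20% share of £75 is £15.
So the owner owes £2550 + £15 = £2565 before any cap.
Cumulative spending £0 + £2565 = £2565 stays under the £7250 maximum.

£2565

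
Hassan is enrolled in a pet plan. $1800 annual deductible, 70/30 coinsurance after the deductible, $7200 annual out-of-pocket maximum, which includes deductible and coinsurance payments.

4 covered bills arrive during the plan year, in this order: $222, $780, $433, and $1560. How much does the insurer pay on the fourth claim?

$836.50

Bill 1, $222: entire amount goes to the deductible. Cost to owner: $222. OOP to date $222. Plan pays $222 − $222 = $0.
Bill 2, $780: fully absorbed by the deductible. Owner pays $780; OOP now $1002. Insurer: $780 − $780 = $0.
Bill 3, $433: entire amount goes to the deductible. Owner pays $433; OOP now $1435. Insurer: $433 − $433 = $0.
Bill 4, $1560: $365 finishes the deductible; $1195 goes to coinsurance; 30% of $1195 = $358.50. Cost to owner: $723.50. OOP to date $2158.50. Insurer: $1560 − $723.50 = $836.50.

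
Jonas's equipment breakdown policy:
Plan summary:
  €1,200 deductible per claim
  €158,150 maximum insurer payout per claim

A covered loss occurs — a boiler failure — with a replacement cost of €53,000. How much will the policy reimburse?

€51,800

After the deductible, €53,000 − €1,200 = €51,800 remains.
€51,800 ≤ €158,150, so the limit doesn't bind; insurer pays €51,800.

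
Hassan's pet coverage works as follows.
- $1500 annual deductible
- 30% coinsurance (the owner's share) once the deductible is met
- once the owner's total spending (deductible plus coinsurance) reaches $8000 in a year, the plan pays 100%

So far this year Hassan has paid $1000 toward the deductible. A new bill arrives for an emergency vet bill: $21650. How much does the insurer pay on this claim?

Deductible still to meet: $1500 − $1000 = $500.
That leaves $21650 − $500 = $21150 for coinsurance.
Owner's 30% share of $21150 is $6345.
That puts the owner's cost at $500 + $6345 = $6845 before any cap.
Cumulative spending $1000 + $6845 = $7845 stays under the $8000 maximum.
Insurer pays the balance: $21650 − $6845 = $14805.

$14805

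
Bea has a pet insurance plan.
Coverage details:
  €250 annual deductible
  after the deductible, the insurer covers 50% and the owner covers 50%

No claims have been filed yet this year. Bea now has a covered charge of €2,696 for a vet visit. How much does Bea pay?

€1,473

Nothing has been paid toward the €250 deductible, so the first €250 of this charge is applied there.
That leaves €2,696 − €250 = €2,446 for coinsurance.
Owner's 50% share of €2,446 is €1,223.
So the owner owes €250 + €1,223 = €1,473.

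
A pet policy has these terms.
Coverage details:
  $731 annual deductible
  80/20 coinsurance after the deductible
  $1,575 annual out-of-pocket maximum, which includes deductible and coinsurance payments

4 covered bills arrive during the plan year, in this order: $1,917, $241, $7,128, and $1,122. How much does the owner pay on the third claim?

$558.60

Claim 1 — $1,917: $731 to deductible, leaving $1,186; coinsurance $1,186 × 20% = $237.20. Owner owes $968.20 (running OOP $968.20).
Claim 2 — $241: 20% coinsurance on $241 = $48.20. Owner pays $48.20; OOP now $1,016.40.
Claim 3 — $7,128: 20% coinsurance on $7,128 = $1,425.60. Adding that to $1,016.40 gives $2,442, past the $1,575 cap; owner pays only $1,575 − $1,016.40 = $558.60.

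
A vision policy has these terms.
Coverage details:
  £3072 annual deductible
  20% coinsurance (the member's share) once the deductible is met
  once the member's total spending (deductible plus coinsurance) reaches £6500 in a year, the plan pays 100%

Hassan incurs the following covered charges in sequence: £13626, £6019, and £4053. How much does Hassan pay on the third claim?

Bill 1, £13626: deductible takes £3072, £10554 remains; member's 20% is £2110.80. Member pays £5182.80; OOP now £5182.80.
Bill 2, £6019: 20% coinsurance on £6019 = £1203.80. Member pays £1203.80; OOP now £6386.60.
Bill 3, £4053: deductible already satisfied, so member's share is 20% × £4053 = £810.60. That would push OOP to £7197.20, over the £6500 cap, so member pays £6500 − £6386.60 = £113.40.

£113.40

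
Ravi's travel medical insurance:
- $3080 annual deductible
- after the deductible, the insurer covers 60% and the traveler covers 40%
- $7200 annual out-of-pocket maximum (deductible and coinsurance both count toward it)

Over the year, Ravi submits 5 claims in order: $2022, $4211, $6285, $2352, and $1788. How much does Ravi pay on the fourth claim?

$344.80

#1 ($2022): all of it applies to the deductible. Cost to traveler: $2022. OOP to date $2022.
#2 ($4211): deductible takes $1058, $3153 remains; traveler's 40% is $1261.20. Traveler owes $2319.20 (running OOP $4341.20).
#3 ($6285): deductible already satisfied, so traveler's share is 40% × $6285 = $2514. Cost to traveler: $2514. OOP to date $6855.20.
#4 ($2352): 40% coinsurance on $2352 = $940.80. OOP would hit $7796 > $7200, so the cap limits the traveler to $7200 − $6855.20 = $344.80.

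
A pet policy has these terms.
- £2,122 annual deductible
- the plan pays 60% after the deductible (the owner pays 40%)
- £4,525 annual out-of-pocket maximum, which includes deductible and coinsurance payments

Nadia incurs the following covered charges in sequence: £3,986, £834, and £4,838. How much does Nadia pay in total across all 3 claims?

Claim 1 (£3,986): deductible takes £2,122, £1,864 remains; owner's 40% is £745.60. Owner owes £2,867.60 (running OOP £2,867.60).
Claim 2 (£834): deductible met; 40% of £834 = £333.60. Owner pays £333.60; OOP now £3,201.20.
Claim 3 (£4,838): deductible already satisfied, so owner's share is 40% × £4,838 = £1,935.20. That would push OOP to £5,136.40, over the £4,525 cap, so owner pays £4,525 − £3,201.20 = £1,323.80.
Total paid by the owner: £2,867.60 + £333.60 + £1,323.80 = £4,525.

£4,525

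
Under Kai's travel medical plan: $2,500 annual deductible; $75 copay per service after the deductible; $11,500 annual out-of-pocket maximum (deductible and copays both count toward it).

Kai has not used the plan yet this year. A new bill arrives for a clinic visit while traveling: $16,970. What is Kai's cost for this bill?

Nothing has been paid toward the $2,500 deductible, so the first $2,500 of this charge is applied there.
The remaining $14,470 (= $16,970 − $2,500) moves to the copay.
Copay on this service: $75.
Traveler responsibility before any cap: $2,500 + $75 = $2,575.
Total out-of-pocket so far would be $0 + $2,575 = $2,575, below the $11,500 cap — no reduction.

$2,575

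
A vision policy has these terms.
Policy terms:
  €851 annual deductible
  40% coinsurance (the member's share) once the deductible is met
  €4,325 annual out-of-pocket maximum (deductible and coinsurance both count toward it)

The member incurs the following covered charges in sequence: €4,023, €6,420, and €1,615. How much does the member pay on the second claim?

€2,205.20

Bill 1, €4,023: €851 to deductible, leaving €3,172; coinsurance €3,172 × 40% = €1,268.80. Member owes €2,119.80 (running OOP €2,119.80).
Bill 2, €6,420: deductible already satisfied, so member's share is 40% × €6,420 = €2,568. OOP would hit €4,687.80 > €4,325, so the cap limits the member to €4,325 − €2,119.80 = €2,205.20.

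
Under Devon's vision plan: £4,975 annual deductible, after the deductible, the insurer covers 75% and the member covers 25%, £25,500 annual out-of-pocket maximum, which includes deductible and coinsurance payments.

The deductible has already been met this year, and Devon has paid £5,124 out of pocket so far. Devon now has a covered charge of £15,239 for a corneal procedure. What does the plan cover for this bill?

£11,429.25

The deductible is already satisfied, so the full bill goes to coinsurance.
25% of £15,239 = £3,809.75 falls to the member.
Year-to-date out-of-pocket becomes £5,124 + £3,809.75 = £8,933.75, still under the £25,500 maximum, so no cap applies.
The plan picks up £15,239 − £3,809.75 = £11,429.25.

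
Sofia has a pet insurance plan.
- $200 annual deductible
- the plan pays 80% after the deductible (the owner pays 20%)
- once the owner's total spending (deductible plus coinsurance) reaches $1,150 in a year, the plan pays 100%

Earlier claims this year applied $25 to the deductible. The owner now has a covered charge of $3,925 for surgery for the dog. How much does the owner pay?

Remaining deductible: $200 − $25 = $175.
That leaves $3,925 − $175 = $3,750 for coinsurance.
Owner's 20% share of $3,750 is $750.
That puts the owner's cost at $175 + $750 = $925 before any cap.
Year-to-date out-of-pocket becomes $25 + $925 = $950, still under the $1,150 maximum, so no cap applies.

$925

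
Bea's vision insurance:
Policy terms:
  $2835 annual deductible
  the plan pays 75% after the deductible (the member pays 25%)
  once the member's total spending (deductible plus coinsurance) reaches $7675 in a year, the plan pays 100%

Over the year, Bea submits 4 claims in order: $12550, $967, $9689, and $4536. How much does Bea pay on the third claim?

Claim 1 ($12550): $2835 finishes the deductible; $9715 goes to coinsurance; 25% of $9715 = $2428.75. Cost to member: $5263.75. OOP to date $5263.75.
Claim 2 ($967): deductible met; 25% of $967 = $241.75. Member owes $241.75 (running OOP $5505.50).
Claim 3 ($9689): 25% coinsurance on $9689 = $2422.25. That would push OOP to $7927.75, over the $7675 cap, so member pays $7675 − $5505.50 = $2169.50.

$2169.50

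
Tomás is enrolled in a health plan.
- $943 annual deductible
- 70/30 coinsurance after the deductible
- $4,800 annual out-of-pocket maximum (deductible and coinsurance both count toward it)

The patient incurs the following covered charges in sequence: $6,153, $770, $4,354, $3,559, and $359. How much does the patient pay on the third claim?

$1,306.20

#1 ($6,153): deductible takes $943, $5,210 remains; coinsurance $5,210 × 30% = $1,563. Patient pays $2,506; OOP now $2,506.
#2 ($770): deductible already satisfied, so patient's share is 30% × $770 = $231. Patient owes $231 (running OOP $2,737).
#3 ($4,354): deductible already satisfied, so patient's share is 30% × $4,354 = $1,306.20. Cost to patient: $1,306.20. OOP to date $4,043.20.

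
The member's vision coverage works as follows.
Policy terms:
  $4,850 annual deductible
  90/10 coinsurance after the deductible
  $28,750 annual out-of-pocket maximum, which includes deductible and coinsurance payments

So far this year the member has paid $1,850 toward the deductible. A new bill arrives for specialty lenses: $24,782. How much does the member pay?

Remaining deductible: $4,850 − $1,850 = $3,000.
That leaves $24,782 − $3,000 = $21,782 for coinsurance.
10% of $21,782 = $2,178.20 falls to the member.
Member responsibility before any cap: $3,000 + $2,178.20 = $5,178.20.
Total out-of-pocket so far would be $1,850 + $5,178.20 = $7,028.20, below the $28,750 cap — no reduction.

$5,178.20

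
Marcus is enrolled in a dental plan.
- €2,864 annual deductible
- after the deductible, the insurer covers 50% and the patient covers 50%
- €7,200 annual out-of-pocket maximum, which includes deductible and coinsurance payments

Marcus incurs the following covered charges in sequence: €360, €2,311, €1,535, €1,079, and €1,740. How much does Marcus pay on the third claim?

€864

Claim 1 — €360: entire amount goes to the deductible. Cost to patient: €360. OOP to date €360.
Claim 2 — €2,311: entire amount goes to the deductible. Patient owes €2,311 (running OOP €2,671).
Claim 3 — €1,535: €193 finishes the deductible; €1,342 goes to coinsurance; patient's 50% is €671. Patient pays €864; OOP now €3,535.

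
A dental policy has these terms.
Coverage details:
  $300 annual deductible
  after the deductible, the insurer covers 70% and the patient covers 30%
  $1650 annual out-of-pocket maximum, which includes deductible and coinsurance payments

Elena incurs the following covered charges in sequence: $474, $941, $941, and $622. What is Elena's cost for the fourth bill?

$186.60

Bill 1, $474: deductible takes $300, $174 remains; coinsurance $174 × 30% = $52.20. Cost to patient: $352.20. OOP to date $352.20.
Bill 2, $941: deductible already satisfied, so patient's share is 30% × $941 = $282.30. Patient pays $282.30; OOP now $634.50.
Bill 3, $941: deductible already satisfied, so patient's share is 30% × $941 = $282.30. Patient owes $282.30 (running OOP $916.80).
Bill 4, $622: 30% coinsurance on $622 = $186.60. Patient pays $186.60; OOP now $1103.40.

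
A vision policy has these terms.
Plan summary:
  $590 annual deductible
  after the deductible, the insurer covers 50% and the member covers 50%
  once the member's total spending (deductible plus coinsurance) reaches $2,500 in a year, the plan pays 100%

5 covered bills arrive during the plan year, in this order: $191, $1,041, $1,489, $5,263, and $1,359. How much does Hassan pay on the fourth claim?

#1 ($191): entire amount goes to the deductible. Member owes $191 (running OOP $191).
#2 ($1,041): deductible takes $399, $642 remains; 50% of $642 = $321. Cost to member: $720. OOP to date $911.
#3 ($1,489): 50% coinsurance on $1,489 = $744.50. Cost to member: $744.50. OOP to date $1,655.50.
#4 ($5,263): deductible already satisfied, so member's share is 50% × $5,263 = $2,631.50. That would push OOP to $4,287, over the $2,500 cap, so member pays $2,500 − $1,655.50 = $844.50.

$844.50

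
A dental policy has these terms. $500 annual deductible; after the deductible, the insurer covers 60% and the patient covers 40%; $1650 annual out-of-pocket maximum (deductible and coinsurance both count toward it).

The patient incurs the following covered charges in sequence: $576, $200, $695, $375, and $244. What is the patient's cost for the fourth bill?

$150

Claim 1 ($576): deductible takes $500, $76 remains; 40% of $76 = $30.40. Patient owes $530.40 (running OOP $530.40).
Claim 2 ($200): deductible met; 40% of $200 = $80. Patient owes $80 (running OOP $610.40).
Claim 3 ($695): 40% coinsurance on $695 = $278. Cost to patient: $278. OOP to date $888.40.
Claim 4 ($375): deductible already satisfied, so patient's share is 40% × $375 = $150. Patient pays $150; OOP now $1038.40.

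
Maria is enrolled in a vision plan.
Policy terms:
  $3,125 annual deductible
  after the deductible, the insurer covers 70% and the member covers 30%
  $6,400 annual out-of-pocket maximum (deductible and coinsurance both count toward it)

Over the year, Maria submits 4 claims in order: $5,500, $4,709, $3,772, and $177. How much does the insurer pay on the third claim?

Bill 1, $5,500: $3,125 to deductible, leaving $2,375; coinsurance $2,375 × 30% = $712.50. Member pays $3,837.50; OOP now $3,837.50. Insurer: $5,500 − $3,837.50 = $1,662.50.
Bill 2, $4,709: deductible met; 30% of $4,709 = $1,412.70. Member pays $1,412.70; OOP now $5,250.20. Plan pays $4,709 − $1,412.70 = $3,296.30.
Bill 3, $3,772: deductible met; 30% of $3,772 = $1,131.60. Member owes $1,131.60 (running OOP $6,381.80). Plan pays $3,772 − $1,131.60 = $2,640.40.

$2,640.40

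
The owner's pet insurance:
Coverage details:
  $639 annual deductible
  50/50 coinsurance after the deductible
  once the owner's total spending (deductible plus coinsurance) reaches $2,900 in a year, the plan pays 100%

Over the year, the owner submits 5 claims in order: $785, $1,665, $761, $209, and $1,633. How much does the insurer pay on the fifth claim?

$816.50

Claim 1 ($785): $639 finishes the deductible; $146 goes to coinsurance; 50% of $146 = $73. Cost to owner: $712. OOP to date $712. Plan pays $785 − $712 = $73.
Claim 2 ($1,665): deductible met; 50% of $1,665 = $832.50. Owner pays $832.50; OOP now $1,544.50. Plan pays $1,665 − $832.50 = $832.50.
Claim 3 ($761): deductible met; 50% of $761 = $380.50. Owner owes $380.50 (running OOP $1,925). Insurer: $761 − $380.50 = $380.50.
Claim 4 ($209): 50% coinsurance on $209 = $104.50. Cost to owner: $104.50. OOP to date $2,029.50. Insurer: $209 − $104.50 = $104.50.
Claim 5 ($1,633): deductible met; 50% of $1,633 = $816.50. Owner owes $816.50 (running OOP $2,846). Insurer: $1,633 − $816.50 = $816.50.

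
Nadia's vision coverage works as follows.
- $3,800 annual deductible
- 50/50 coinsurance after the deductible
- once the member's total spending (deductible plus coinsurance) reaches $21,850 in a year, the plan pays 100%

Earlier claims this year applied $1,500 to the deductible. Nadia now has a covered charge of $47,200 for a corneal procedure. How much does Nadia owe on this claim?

$20,350

Deductible still to meet: $3,800 − $1,500 = $2,300.
The remaining $44,900 (= $47,200 − $2,300) moves to coinsurance.
50% of $44,900 = $22,450 falls to the member.
So the member owes $2,300 + $22,450 = $24,750 before any cap.
That would bring total out-of-pocket to $26,250, past the $21,850 cap. The member is capped at $21,850 − $1,500 = $20,350 on this claim.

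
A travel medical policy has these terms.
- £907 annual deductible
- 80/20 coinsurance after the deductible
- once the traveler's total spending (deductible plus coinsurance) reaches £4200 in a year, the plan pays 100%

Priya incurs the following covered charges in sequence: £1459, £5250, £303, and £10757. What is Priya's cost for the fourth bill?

£2072

Bill 1, £1459: £907 to deductible, leaving £552; traveler's 20% is £110.40. Cost to traveler: £1017.40. OOP to date £1017.40.
Bill 2, £5250: deductible already satisfied, so traveler's share is 20% × £5250 = £1050. Cost to traveler: £1050. OOP to date £2067.40.
Bill 3, £303: deductible already satisfied, so traveler's share is 20% × £303 = £60.60. Traveler pays £60.60; OOP now £2128.
Bill 4, £10757: 20% coinsurance on £10757 = £2151.40. Adding that to £2128 gives £4279.40, past the £4200 cap; traveler pays only £4200 − £2128 = £2072.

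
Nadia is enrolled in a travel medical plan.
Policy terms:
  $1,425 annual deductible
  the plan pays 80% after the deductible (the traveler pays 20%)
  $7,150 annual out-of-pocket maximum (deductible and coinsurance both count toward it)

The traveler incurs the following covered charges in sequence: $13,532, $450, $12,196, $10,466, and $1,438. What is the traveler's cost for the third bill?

$2,439.20

Claim 1 ($13,532): $1,425 finishes the deductible; $12,107 goes to coinsurance; 20% of $12,107 = $2,421.40. Traveler owes $3,846.40 (running OOP $3,846.40).
Claim 2 ($450): deductible met; 20% of $450 = $90. Traveler owes $90 (running OOP $3,936.40).
Claim 3 ($12,196): 20% coinsurance on $12,196 = $2,439.20. Traveler owes $2,439.20 (running OOP $6,375.60).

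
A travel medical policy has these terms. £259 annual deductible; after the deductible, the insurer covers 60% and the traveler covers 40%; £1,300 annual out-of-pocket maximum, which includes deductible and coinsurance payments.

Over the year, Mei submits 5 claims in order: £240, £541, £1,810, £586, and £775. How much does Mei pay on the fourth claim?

#1 (£240): all of it applies to the deductible. Traveler pays £240; OOP now £240.
#2 (£541): deductible takes £19, £522 remains; traveler's 40% is £208.80. Cost to traveler: £227.80. OOP to date £467.80.
#3 (£1,810): deductible met; 40% of £1,810 = £724. Traveler owes £724 (running OOP £1,191.80).
#4 (£586): 40% coinsurance on £586 = £234.40. Adding that to £1,191.80 gives £1,426.20, past the £1,300 cap; traveler pays only £1,300 − £1,191.80 = £108.20.

£108.20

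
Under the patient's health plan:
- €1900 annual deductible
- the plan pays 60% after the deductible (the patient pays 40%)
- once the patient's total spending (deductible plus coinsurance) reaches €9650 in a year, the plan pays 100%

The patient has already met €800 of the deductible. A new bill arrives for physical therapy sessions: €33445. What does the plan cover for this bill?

Remaining deductible: €1900 − €800 = €1100.
After the €1100 deductible portion, €33445 − €1100 = €32345 is subject to coinsurance.
40% of €32345 = €12938 falls to the patient.
Patient responsibility before any cap: €1100 + €12938 = €14038.
That would bring total out-of-pocket to €14838, past the €9650 cap. The patient is capped at €9650 − €800 = €8850 on this claim.
The plan picks up €33445 − €8850 = €24595.

€24595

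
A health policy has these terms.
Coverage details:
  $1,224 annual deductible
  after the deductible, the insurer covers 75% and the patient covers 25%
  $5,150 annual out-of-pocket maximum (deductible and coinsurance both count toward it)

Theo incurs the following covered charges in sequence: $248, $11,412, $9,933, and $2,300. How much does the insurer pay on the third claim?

#1 ($248): all of it applies to the deductible. Cost to patient: $248. OOP to date $248. Plan pays $248 − $248 = $0.
#2 ($11,412): deductible takes $976, $10,436 remains; patient's 25% is $2,609. Cost to patient: $3,585. OOP to date $3,833. Plan pays $11,412 − $3,585 = $7,827.
#3 ($9,933): deductible already satisfied, so patient's share is 25% × $9,933 = $2,483.25. Adding that to $3,833 gives $6,316.25, past the $5,150 cap; patient pays only $5,150 − $3,833 = $1,317. Insurer: $9,933 − $1,317 = $8,616.

$8,616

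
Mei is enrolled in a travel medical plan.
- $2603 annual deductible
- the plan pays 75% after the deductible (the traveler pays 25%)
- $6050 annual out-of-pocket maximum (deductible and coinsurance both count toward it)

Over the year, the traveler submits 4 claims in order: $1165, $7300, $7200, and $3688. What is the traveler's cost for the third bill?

#1 ($1165): fully absorbed by the deductible. Traveler pays $1165; OOP now $1165.
#2 ($7300): deductible takes $1438, $5862 remains; 25% of $5862 = $1465.50. Cost to traveler: $2903.50. OOP to date $4068.50.
#3 ($7200): deductible already satisfied, so traveler's share is 25% × $7200 = $1800. Traveler pays $1800; OOP now $5868.50.

$1800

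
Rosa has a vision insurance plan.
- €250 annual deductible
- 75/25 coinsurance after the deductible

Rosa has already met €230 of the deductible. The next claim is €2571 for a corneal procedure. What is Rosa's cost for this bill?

€657.75

€230 of the €250 deductible is already met, leaving €20.
The remaining €2551 (= €2571 − €20) moves to coinsurance.
Coinsurance: €2551 × 25% = €637.75.
Member responsibility: €20 + €637.75 = €657.75.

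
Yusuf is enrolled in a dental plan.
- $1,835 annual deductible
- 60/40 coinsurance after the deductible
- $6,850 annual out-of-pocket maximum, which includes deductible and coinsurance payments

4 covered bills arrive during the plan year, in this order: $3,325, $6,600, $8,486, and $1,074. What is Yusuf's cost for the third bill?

$1,779

Bill 1, $3,325: $1,835 finishes the deductible; $1,490 goes to coinsurance; coinsurance $1,490 × 40% = $596. Patient owes $2,431 (running OOP $2,431).
Bill 2, $6,600: deductible already satisfied, so patient's share is 40% × $6,600 = $2,640. Patient owes $2,640 (running OOP $5,071).
Bill 3, $8,486: deductible met; 40% of $8,486 = $3,394.40. Adding that to $5,071 gives $8,465.40, past the $6,850 cap; patient pays only $6,850 − $5,071 = $1,779.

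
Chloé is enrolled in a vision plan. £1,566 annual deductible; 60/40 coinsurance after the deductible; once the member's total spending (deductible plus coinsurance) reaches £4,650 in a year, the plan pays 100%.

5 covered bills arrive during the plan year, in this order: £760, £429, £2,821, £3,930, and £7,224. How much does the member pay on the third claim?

Claim 1 — £760: all of it applies to the deductible. Cost to member: £760. OOP to date £760.
Claim 2 — £429: entire amount goes to the deductible. Member pays £429; OOP now £1,189.
Claim 3 — £2,821: £377 finishes the deductible; £2,444 goes to coinsurance; coinsurance £2,444 × 40% = £977.60. Member pays £1,354.60; OOP now £2,543.60.

£1,354.60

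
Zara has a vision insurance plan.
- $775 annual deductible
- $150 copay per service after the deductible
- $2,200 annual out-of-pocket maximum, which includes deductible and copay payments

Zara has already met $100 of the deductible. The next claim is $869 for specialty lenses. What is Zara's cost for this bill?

Remaining deductible: $775 − $100 = $675.
The remaining $194 (= $869 − $675) moves to the copay.
Copay on this service: $150.
Member responsibility before any cap: $675 + $150 = $825.
Total out-of-pocket so far would be $100 + $825 = $925, below the $2,200 cap — no reduction.

$825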